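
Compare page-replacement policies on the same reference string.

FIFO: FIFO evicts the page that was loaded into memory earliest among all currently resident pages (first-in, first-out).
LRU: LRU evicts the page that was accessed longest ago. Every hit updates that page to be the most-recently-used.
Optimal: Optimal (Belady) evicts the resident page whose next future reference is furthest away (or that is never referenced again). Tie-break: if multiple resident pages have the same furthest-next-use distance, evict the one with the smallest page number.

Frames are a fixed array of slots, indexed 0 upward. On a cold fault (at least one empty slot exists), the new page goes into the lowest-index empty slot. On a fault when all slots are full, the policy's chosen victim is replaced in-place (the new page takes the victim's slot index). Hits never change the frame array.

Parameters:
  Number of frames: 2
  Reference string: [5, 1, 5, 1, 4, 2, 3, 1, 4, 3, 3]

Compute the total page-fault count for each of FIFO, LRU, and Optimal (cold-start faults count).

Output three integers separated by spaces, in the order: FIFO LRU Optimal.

--- FIFO ---
  step 0: ref 5 -> FAULT, frames=[5,-] (faults so far: 1)
  step 1: ref 1 -> FAULT, frames=[5,1] (faults so far: 2)
  step 2: ref 5 -> HIT, frames=[5,1] (faults so far: 2)
  step 3: ref 1 -> HIT, frames=[5,1] (faults so far: 2)
  step 4: ref 4 -> FAULT, evict 5, frames=[4,1] (faults so far: 3)
  step 5: ref 2 -> FAULT, evict 1, frames=[4,2] (faults so far: 4)
  step 6: ref 3 -> FAULT, evict 4, frames=[3,2] (faults so far: 5)
  step 7: ref 1 -> FAULT, evict 2, frames=[3,1] (faults so far: 6)
  step 8: ref 4 -> FAULT, evict 3, frames=[4,1] (faults so far: 7)
  step 9: ref 3 -> FAULT, evict 1, frames=[4,3] (faults so far: 8)
  step 10: ref 3 -> HIT, frames=[4,3] (faults so far: 8)
  FIFO total faults: 8
--- LRU ---
  step 0: ref 5 -> FAULT, frames=[5,-] (faults so far: 1)
  step 1: ref 1 -> FAULT, frames=[5,1] (faults so far: 2)
  step 2: ref 5 -> HIT, frames=[5,1] (faults so far: 2)
  step 3: ref 1 -> HIT, frames=[5,1] (faults so far: 2)
  step 4: ref 4 -> FAULT, evict 5, frames=[4,1] (faults so far: 3)
  step 5: ref 2 -> FAULT, evict 1, frames=[4,2] (faults so far: 4)
  step 6: ref 3 -> FAULT, evict 4, frames=[3,2] (faults so far: 5)
  step 7: ref 1 -> FAULT, evict 2, frames=[3,1] (faults so far: 6)
  step 8: ref 4 -> FAULT, evict 3, frames=[4,1] (faults so far: 7)
  step 9: ref 3 -> FAULT, evict 1, frames=[4,3] (faults so far: 8)
  step 10: ref 3 -> HIT, frames=[4,3] (faults so far: 8)
  LRU total faults: 8
--- Optimal ---
  step 0: ref 5 -> FAULT, frames=[5,-] (faults so far: 1)
  step 1: ref 1 -> FAULT, frames=[5,1] (faults so far: 2)
  step 2: ref 5 -> HIT, frames=[5,1] (faults so far: 2)
  step 3: ref 1 -> HIT, frames=[5,1] (faults so far: 2)
  step 4: ref 4 -> FAULT, evict 5, frames=[4,1] (faults so far: 3)
  step 5: ref 2 -> FAULT, evict 4, frames=[2,1] (faults so far: 4)
  step 6: ref 3 -> FAULT, evict 2, frames=[3,1] (faults so far: 5)
  step 7: ref 1 -> HIT, frames=[3,1] (faults so far: 5)
  step 8: ref 4 -> FAULT, evict 1, frames=[3,4] (faults so far: 6)
  step 9: ref 3 -> HIT, frames=[3,4] (faults so far: 6)
  step 10: ref 3 -> HIT, frames=[3,4] (faults so far: 6)
  Optimal total faults: 6

Answer: 8 8 6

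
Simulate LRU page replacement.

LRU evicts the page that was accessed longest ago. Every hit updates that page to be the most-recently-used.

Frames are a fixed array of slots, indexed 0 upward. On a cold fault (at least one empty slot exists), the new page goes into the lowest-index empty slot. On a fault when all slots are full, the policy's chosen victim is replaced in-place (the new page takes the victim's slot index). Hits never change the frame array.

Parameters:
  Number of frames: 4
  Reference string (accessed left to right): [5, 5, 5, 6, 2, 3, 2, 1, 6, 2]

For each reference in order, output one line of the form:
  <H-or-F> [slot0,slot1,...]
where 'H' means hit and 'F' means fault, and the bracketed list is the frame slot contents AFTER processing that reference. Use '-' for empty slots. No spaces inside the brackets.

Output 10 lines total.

F [5,-,-,-]
H [5,-,-,-]
H [5,-,-,-]
F [5,6,-,-]
F [5,6,2,-]
F [5,6,2,3]
H [5,6,2,3]
F [1,6,2,3]
H [1,6,2,3]
H [1,6,2,3]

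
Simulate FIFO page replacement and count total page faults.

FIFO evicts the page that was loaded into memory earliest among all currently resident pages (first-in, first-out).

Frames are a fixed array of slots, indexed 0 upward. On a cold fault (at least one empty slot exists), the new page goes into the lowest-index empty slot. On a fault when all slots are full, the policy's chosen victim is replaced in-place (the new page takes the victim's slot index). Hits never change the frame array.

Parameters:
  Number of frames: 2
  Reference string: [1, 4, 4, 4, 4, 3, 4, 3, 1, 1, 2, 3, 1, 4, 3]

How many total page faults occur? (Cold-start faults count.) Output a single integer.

Step 0: ref 1 → FAULT, frames=[1,-]
Step 1: ref 4 → FAULT, frames=[1,4]
Step 2: ref 4 → HIT, frames=[1,4]
Step 3: ref 4 → HIT, frames=[1,4]
Step 4: ref 4 → HIT, frames=[1,4]
Step 5: ref 3 → FAULT (evict 1), frames=[3,4]
Step 6: ref 4 → HIT, frames=[3,4]
Step 7: ref 3 → HIT, frames=[3,4]
Step 8: ref 1 → FAULT (evict 4), frames=[3,1]
Step 9: ref 1 → HIT, frames=[3,1]
Step 10: ref 2 → FAULT (evict 3), frames=[2,1]
Step 11: ref 3 → FAULT (evict 1), frames=[2,3]
Step 12: ref 1 → FAULT (evict 2), frames=[1,3]
Step 13: ref 4 → FAULT (evict 3), frames=[1,4]
Step 14: ref 3 → FAULT (evict 1), frames=[3,4]
Total faults: 9

Answer: 9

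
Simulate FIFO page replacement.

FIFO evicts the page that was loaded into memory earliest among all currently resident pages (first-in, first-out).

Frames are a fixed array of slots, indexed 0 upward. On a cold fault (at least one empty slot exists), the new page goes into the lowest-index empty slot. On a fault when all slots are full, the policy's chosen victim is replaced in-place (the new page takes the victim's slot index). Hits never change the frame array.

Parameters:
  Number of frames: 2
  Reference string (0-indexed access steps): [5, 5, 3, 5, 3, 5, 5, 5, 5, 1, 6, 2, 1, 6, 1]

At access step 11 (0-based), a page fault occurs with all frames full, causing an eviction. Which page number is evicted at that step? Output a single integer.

Answer: 1

Derivation:
Step 0: ref 5 -> FAULT, frames=[5,-]
Step 1: ref 5 -> HIT, frames=[5,-]
Step 2: ref 3 -> FAULT, frames=[5,3]
Step 3: ref 5 -> HIT, frames=[5,3]
Step 4: ref 3 -> HIT, frames=[5,3]
Step 5: ref 5 -> HIT, frames=[5,3]
Step 6: ref 5 -> HIT, frames=[5,3]
Step 7: ref 5 -> HIT, frames=[5,3]
Step 8: ref 5 -> HIT, frames=[5,3]
Step 9: ref 1 -> FAULT, evict 5, frames=[1,3]
Step 10: ref 6 -> FAULT, evict 3, frames=[1,6]
Step 11: ref 2 -> FAULT, evict 1, frames=[2,6]
At step 11: evicted page 1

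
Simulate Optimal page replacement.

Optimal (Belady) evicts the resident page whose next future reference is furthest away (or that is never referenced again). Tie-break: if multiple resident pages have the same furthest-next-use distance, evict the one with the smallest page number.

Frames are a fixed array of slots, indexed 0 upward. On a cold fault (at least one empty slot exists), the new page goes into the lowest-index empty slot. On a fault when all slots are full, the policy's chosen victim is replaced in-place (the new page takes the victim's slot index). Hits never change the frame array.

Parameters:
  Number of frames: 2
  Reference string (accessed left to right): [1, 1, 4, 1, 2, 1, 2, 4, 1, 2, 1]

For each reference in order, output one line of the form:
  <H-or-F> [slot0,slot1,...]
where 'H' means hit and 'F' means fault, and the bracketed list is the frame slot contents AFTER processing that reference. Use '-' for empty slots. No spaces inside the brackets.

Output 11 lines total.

F [1,-]
H [1,-]
F [1,4]
H [1,4]
F [1,2]
H [1,2]
H [1,2]
F [1,4]
H [1,4]
F [1,2]
H [1,2]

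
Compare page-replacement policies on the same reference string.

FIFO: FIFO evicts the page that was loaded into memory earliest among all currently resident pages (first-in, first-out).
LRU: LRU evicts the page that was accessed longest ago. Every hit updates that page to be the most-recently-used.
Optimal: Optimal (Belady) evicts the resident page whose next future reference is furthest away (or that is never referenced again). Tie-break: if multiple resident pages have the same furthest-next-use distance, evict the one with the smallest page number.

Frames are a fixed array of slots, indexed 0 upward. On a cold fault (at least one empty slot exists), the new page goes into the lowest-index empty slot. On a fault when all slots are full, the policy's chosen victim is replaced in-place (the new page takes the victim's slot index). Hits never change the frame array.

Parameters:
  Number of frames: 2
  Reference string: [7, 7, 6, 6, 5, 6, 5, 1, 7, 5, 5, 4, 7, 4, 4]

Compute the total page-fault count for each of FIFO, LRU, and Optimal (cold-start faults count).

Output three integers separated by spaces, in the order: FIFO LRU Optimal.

Answer: 8 8 6

Derivation:
--- FIFO ---
  step 0: ref 7 -> FAULT, frames=[7,-] (faults so far: 1)
  step 1: ref 7 -> HIT, frames=[7,-] (faults so far: 1)
  step 2: ref 6 -> FAULT, frames=[7,6] (faults so far: 2)
  step 3: ref 6 -> HIT, frames=[7,6] (faults so far: 2)
  step 4: ref 5 -> FAULT, evict 7, frames=[5,6] (faults so far: 3)
  step 5: ref 6 -> HIT, frames=[5,6] (faults so far: 3)
  step 6: ref 5 -> HIT, frames=[5,6] (faults so far: 3)
  step 7: ref 1 -> FAULT, evict 6, frames=[5,1] (faults so far: 4)
  step 8: ref 7 -> FAULT, evict 5, frames=[7,1] (faults so far: 5)
  step 9: ref 5 -> FAULT, evict 1, frames=[7,5] (faults so far: 6)
  step 10: ref 5 -> HIT, frames=[7,5] (faults so far: 6)
  step 11: ref 4 -> FAULT, evict 7, frames=[4,5] (faults so far: 7)
  step 12: ref 7 -> FAULT, evict 5, frames=[4,7] (faults so far: 8)
  step 13: ref 4 -> HIT, frames=[4,7] (faults so far: 8)
  step 14: ref 4 -> HIT, frames=[4,7] (faults so far: 8)
  FIFO total faults: 8
--- LRU ---
  step 0: ref 7 -> FAULT, frames=[7,-] (faults so far: 1)
  step 1: ref 7 -> HIT, frames=[7,-] (faults so far: 1)
  step 2: ref 6 -> FAULT, frames=[7,6] (faults so far: 2)
  step 3: ref 6 -> HIT, frames=[7,6] (faults so far: 2)
  step 4: ref 5 -> FAULT, evict 7, frames=[5,6] (faults so far: 3)
  step 5: ref 6 -> HIT, frames=[5,6] (faults so far: 3)
  step 6: ref 5 -> HIT, frames=[5,6] (faults so far: 3)
  step 7: ref 1 -> FAULT, evict 6, frames=[5,1] (faults so far: 4)
  step 8: ref 7 -> FAULT, evict 5, frames=[7,1] (faults so far: 5)
  step 9: ref 5 -> FAULT, evict 1, frames=[7,5] (faults so far: 6)
  step 10: ref 5 -> HIT, frames=[7,5] (faults so far: 6)
  step 11: ref 4 -> FAULT, evict 7, frames=[4,5] (faults so far: 7)
  step 12: ref 7 -> FAULT, evict 5, frames=[4,7] (faults so far: 8)
  step 13: ref 4 -> HIT, frames=[4,7] (faults so far: 8)
  step 14: ref 4 -> HIT, frames=[4,7] (faults so far: 8)
  LRU total faults: 8
--- Optimal ---
  step 0: ref 7 -> FAULT, frames=[7,-] (faults so far: 1)
  step 1: ref 7 -> HIT, frames=[7,-] (faults so far: 1)
  step 2: ref 6 -> FAULT, frames=[7,6] (faults so far: 2)
  step 3: ref 6 -> HIT, frames=[7,6] (faults so far: 2)
  step 4: ref 5 -> FAULT, evict 7, frames=[5,6] (faults so far: 3)
  step 5: ref 6 -> HIT, frames=[5,6] (faults so far: 3)
  step 6: ref 5 -> HIT, frames=[5,6] (faults so far: 3)
  step 7: ref 1 -> FAULT, evict 6, frames=[5,1] (faults so far: 4)
  step 8: ref 7 -> FAULT, evict 1, frames=[5,7] (faults so far: 5)
  step 9: ref 5 -> HIT, frames=[5,7] (faults so far: 5)
  step 10: ref 5 -> HIT, frames=[5,7] (faults so far: 5)
  step 11: ref 4 -> FAULT, evict 5, frames=[4,7] (faults so far: 6)
  step 12: ref 7 -> HIT, frames=[4,7] (faults so far: 6)
  step 13: ref 4 -> HIT, frames=[4,7] (faults so far: 6)
  step 14: ref 4 -> HIT, frames=[4,7] (faults so far: 6)
  Optimal total faults: 6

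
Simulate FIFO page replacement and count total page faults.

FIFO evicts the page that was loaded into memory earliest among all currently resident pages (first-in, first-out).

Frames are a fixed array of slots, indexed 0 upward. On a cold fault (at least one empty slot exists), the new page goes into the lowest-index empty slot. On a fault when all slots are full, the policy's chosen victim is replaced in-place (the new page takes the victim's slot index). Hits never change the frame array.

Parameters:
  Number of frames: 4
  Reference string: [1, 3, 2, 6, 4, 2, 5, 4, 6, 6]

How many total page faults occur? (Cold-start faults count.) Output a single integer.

Answer: 6

Derivation:
Step 0: ref 1 → FAULT, frames=[1,-,-,-]
Step 1: ref 3 → FAULT, frames=[1,3,-,-]
Step 2: ref 2 → FAULT, frames=[1,3,2,-]
Step 3: ref 6 → FAULT, frames=[1,3,2,6]
Step 4: ref 4 → FAULT (evict 1), frames=[4,3,2,6]
Step 5: ref 2 → HIT, frames=[4,3,2,6]
Step 6: ref 5 → FAULT (evict 3), frames=[4,5,2,6]
Step 7: ref 4 → HIT, frames=[4,5,2,6]
Step 8: ref 6 → HIT, frames=[4,5,2,6]
Step 9: ref 6 → HIT, frames=[4,5,2,6]
Total faults: 6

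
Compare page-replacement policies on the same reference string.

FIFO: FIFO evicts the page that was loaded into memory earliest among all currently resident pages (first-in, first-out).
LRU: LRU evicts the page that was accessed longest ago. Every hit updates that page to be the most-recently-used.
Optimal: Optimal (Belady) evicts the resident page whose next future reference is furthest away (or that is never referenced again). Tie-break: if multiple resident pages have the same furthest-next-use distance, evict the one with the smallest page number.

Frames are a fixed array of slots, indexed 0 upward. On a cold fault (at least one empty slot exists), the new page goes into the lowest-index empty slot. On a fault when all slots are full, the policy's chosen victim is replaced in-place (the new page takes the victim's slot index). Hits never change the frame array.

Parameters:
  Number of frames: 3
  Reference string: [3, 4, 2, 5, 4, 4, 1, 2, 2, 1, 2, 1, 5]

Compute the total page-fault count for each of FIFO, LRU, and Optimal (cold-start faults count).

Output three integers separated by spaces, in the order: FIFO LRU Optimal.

--- FIFO ---
  step 0: ref 3 -> FAULT, frames=[3,-,-] (faults so far: 1)
  step 1: ref 4 -> FAULT, frames=[3,4,-] (faults so far: 2)
  step 2: ref 2 -> FAULT, frames=[3,4,2] (faults so far: 3)
  step 3: ref 5 -> FAULT, evict 3, frames=[5,4,2] (faults so far: 4)
  step 4: ref 4 -> HIT, frames=[5,4,2] (faults so far: 4)
  step 5: ref 4 -> HIT, frames=[5,4,2] (faults so far: 4)
  step 6: ref 1 -> FAULT, evict 4, frames=[5,1,2] (faults so far: 5)
  step 7: ref 2 -> HIT, frames=[5,1,2] (faults so far: 5)
  step 8: ref 2 -> HIT, frames=[5,1,2] (faults so far: 5)
  step 9: ref 1 -> HIT, frames=[5,1,2] (faults so far: 5)
  step 10: ref 2 -> HIT, frames=[5,1,2] (faults so far: 5)
  step 11: ref 1 -> HIT, frames=[5,1,2] (faults so far: 5)
  step 12: ref 5 -> HIT, frames=[5,1,2] (faults so far: 5)
  FIFO total faults: 5
--- LRU ---
  step 0: ref 3 -> FAULT, frames=[3,-,-] (faults so far: 1)
  step 1: ref 4 -> FAULT, frames=[3,4,-] (faults so far: 2)
  step 2: ref 2 -> FAULT, frames=[3,4,2] (faults so far: 3)
  step 3: ref 5 -> FAULT, evict 3, frames=[5,4,2] (faults so far: 4)
  step 4: ref 4 -> HIT, frames=[5,4,2] (faults so far: 4)
  step 5: ref 4 -> HIT, frames=[5,4,2] (faults so far: 4)
  step 6: ref 1 -> FAULT, evict 2, frames=[5,4,1] (faults so far: 5)
  step 7: ref 2 -> FAULT, evict 5, frames=[2,4,1] (faults so far: 6)
  step 8: ref 2 -> HIT, frames=[2,4,1] (faults so far: 6)
  step 9: ref 1 -> HIT, frames=[2,4,1] (faults so far: 6)
  step 10: ref 2 -> HIT, frames=[2,4,1] (faults so far: 6)
  step 11: ref 1 -> HIT, frames=[2,4,1] (faults so far: 6)
  step 12: ref 5 -> FAULT, evict 4, frames=[2,5,1] (faults so far: 7)
  LRU total faults: 7
--- Optimal ---
  step 0: ref 3 -> FAULT, frames=[3,-,-] (faults so far: 1)
  step 1: ref 4 -> FAULT, frames=[3,4,-] (faults so far: 2)
  step 2: ref 2 -> FAULT, frames=[3,4,2] (faults so far: 3)
  step 3: ref 5 -> FAULT, evict 3, frames=[5,4,2] (faults so far: 4)
  step 4: ref 4 -> HIT, frames=[5,4,2] (faults so far: 4)
  step 5: ref 4 -> HIT, frames=[5,4,2] (faults so far: 4)
  step 6: ref 1 -> FAULT, evict 4, frames=[5,1,2] (faults so far: 5)
  step 7: ref 2 -> HIT, frames=[5,1,2] (faults so far: 5)
  step 8: ref 2 -> HIT, frames=[5,1,2] (faults so far: 5)
  step 9: ref 1 -> HIT, frames=[5,1,2] (faults so far: 5)
  step 10: ref 2 -> HIT, frames=[5,1,2] (faults so far: 5)
  step 11: ref 1 -> HIT, frames=[5,1,2] (faults so far: 5)
  step 12: ref 5 -> HIT, frames=[5,1,2] (faults so far: 5)
  Optimal total faults: 5

Answer: 5 7 5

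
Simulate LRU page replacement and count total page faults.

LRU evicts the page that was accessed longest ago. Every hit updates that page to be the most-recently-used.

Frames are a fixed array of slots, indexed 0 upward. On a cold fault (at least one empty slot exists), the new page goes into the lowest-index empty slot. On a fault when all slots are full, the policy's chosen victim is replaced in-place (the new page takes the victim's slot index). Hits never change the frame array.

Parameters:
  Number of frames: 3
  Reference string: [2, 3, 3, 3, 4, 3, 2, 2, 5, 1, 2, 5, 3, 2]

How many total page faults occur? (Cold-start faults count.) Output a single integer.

Step 0: ref 2 → FAULT, frames=[2,-,-]
Step 1: ref 3 → FAULT, frames=[2,3,-]
Step 2: ref 3 → HIT, frames=[2,3,-]
Step 3: ref 3 → HIT, frames=[2,3,-]
Step 4: ref 4 → FAULT, frames=[2,3,4]
Step 5: ref 3 → HIT, frames=[2,3,4]
Step 6: ref 2 → HIT, frames=[2,3,4]
Step 7: ref 2 → HIT, frames=[2,3,4]
Step 8: ref 5 → FAULT (evict 4), frames=[2,3,5]
Step 9: ref 1 → FAULT (evict 3), frames=[2,1,5]
Step 10: ref 2 → HIT, frames=[2,1,5]
Step 11: ref 5 → HIT, frames=[2,1,5]
Step 12: ref 3 → FAULT (evict 1), frames=[2,3,5]
Step 13: ref 2 → HIT, frames=[2,3,5]
Total faults: 6

Answer: 6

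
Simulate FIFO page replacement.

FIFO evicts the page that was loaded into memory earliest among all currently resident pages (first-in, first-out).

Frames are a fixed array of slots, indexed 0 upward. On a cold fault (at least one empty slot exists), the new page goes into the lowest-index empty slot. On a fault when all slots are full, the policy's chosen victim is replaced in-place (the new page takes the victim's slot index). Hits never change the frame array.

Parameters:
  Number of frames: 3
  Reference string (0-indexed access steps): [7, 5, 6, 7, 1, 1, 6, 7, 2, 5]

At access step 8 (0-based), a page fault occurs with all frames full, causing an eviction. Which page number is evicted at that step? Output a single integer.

Answer: 6

Derivation:
Step 0: ref 7 -> FAULT, frames=[7,-,-]
Step 1: ref 5 -> FAULT, frames=[7,5,-]
Step 2: ref 6 -> FAULT, frames=[7,5,6]
Step 3: ref 7 -> HIT, frames=[7,5,6]
Step 4: ref 1 -> FAULT, evict 7, frames=[1,5,6]
Step 5: ref 1 -> HIT, frames=[1,5,6]
Step 6: ref 6 -> HIT, frames=[1,5,6]
Step 7: ref 7 -> FAULT, evict 5, frames=[1,7,6]
Step 8: ref 2 -> FAULT, evict 6, frames=[1,7,2]
At step 8: evicted page 6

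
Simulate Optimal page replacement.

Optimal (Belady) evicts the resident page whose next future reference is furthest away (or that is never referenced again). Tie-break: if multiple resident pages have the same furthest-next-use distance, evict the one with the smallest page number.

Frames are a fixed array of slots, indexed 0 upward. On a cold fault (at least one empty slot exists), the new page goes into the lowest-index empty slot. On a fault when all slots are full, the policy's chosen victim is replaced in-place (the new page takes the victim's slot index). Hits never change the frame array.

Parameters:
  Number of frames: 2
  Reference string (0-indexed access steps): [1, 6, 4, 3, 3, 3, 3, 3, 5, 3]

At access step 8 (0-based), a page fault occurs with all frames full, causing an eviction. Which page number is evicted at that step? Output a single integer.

Step 0: ref 1 -> FAULT, frames=[1,-]
Step 1: ref 6 -> FAULT, frames=[1,6]
Step 2: ref 4 -> FAULT, evict 1, frames=[4,6]
Step 3: ref 3 -> FAULT, evict 4, frames=[3,6]
Step 4: ref 3 -> HIT, frames=[3,6]
Step 5: ref 3 -> HIT, frames=[3,6]
Step 6: ref 3 -> HIT, frames=[3,6]
Step 7: ref 3 -> HIT, frames=[3,6]
Step 8: ref 5 -> FAULT, evict 6, frames=[3,5]
At step 8: evicted page 6

Answer: 6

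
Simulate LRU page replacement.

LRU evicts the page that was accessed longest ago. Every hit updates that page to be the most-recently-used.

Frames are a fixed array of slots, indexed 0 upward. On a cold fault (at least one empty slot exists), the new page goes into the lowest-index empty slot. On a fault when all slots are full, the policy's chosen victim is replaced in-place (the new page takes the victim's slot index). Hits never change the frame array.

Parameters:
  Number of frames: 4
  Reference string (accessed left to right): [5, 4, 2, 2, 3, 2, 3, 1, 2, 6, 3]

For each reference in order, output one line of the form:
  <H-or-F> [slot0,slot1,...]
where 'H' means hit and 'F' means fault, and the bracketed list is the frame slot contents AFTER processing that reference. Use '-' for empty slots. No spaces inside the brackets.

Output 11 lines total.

F [5,-,-,-]
F [5,4,-,-]
F [5,4,2,-]
H [5,4,2,-]
F [5,4,2,3]
H [5,4,2,3]
H [5,4,2,3]
F [1,4,2,3]
H [1,4,2,3]
F [1,6,2,3]
H [1,6,2,3]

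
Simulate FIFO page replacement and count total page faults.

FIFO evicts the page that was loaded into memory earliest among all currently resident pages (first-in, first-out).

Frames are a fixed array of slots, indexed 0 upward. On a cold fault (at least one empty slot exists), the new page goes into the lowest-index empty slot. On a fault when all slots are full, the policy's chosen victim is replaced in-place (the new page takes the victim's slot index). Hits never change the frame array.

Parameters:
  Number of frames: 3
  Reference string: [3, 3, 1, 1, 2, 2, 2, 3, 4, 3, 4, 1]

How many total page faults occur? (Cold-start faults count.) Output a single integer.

Step 0: ref 3 → FAULT, frames=[3,-,-]
Step 1: ref 3 → HIT, frames=[3,-,-]
Step 2: ref 1 → FAULT, frames=[3,1,-]
Step 3: ref 1 → HIT, frames=[3,1,-]
Step 4: ref 2 → FAULT, frames=[3,1,2]
Step 5: ref 2 → HIT, frames=[3,1,2]
Step 6: ref 2 → HIT, frames=[3,1,2]
Step 7: ref 3 → HIT, frames=[3,1,2]
Step 8: ref 4 → FAULT (evict 3), frames=[4,1,2]
Step 9: ref 3 → FAULT (evict 1), frames=[4,3,2]
Step 10: ref 4 → HIT, frames=[4,3,2]
Step 11: ref 1 → FAULT (evict 2), frames=[4,3,1]
Total faults: 6

Answer: 6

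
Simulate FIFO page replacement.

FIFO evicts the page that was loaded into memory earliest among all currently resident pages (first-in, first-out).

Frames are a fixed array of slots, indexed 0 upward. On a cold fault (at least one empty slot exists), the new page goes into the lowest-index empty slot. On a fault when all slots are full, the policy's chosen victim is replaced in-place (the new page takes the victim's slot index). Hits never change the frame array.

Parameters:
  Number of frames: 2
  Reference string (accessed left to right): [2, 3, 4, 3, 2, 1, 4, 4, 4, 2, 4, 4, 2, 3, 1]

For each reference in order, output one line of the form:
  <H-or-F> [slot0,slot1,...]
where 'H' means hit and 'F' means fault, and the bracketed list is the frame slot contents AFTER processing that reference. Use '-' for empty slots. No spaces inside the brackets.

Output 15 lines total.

F [2,-]
F [2,3]
F [4,3]
H [4,3]
F [4,2]
F [1,2]
F [1,4]
H [1,4]
H [1,4]
F [2,4]
H [2,4]
H [2,4]
H [2,4]
F [2,3]
F [1,3]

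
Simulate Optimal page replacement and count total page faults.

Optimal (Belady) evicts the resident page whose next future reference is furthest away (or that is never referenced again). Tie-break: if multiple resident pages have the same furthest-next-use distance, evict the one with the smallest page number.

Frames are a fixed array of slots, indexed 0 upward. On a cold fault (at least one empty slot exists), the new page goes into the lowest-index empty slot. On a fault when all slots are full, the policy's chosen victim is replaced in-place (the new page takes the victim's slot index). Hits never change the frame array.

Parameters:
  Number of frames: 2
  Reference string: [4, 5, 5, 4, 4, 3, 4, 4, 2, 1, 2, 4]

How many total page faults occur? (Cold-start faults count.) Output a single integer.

Step 0: ref 4 → FAULT, frames=[4,-]
Step 1: ref 5 → FAULT, frames=[4,5]
Step 2: ref 5 → HIT, frames=[4,5]
Step 3: ref 4 → HIT, frames=[4,5]
Step 4: ref 4 → HIT, frames=[4,5]
Step 5: ref 3 → FAULT (evict 5), frames=[4,3]
Step 6: ref 4 → HIT, frames=[4,3]
Step 7: ref 4 → HIT, frames=[4,3]
Step 8: ref 2 → FAULT (evict 3), frames=[4,2]
Step 9: ref 1 → FAULT (evict 4), frames=[1,2]
Step 10: ref 2 → HIT, frames=[1,2]
Step 11: ref 4 → FAULT (evict 1), frames=[4,2]
Total faults: 6

Answer: 6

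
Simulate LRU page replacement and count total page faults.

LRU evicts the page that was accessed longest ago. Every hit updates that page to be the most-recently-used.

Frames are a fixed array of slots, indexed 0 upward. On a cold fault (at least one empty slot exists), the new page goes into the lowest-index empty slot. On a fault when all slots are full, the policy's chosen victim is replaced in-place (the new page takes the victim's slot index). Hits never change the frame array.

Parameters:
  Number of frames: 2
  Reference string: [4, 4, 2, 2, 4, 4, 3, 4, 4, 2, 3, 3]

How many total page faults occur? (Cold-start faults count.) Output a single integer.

Answer: 5

Derivation:
Step 0: ref 4 → FAULT, frames=[4,-]
Step 1: ref 4 → HIT, frames=[4,-]
Step 2: ref 2 → FAULT, frames=[4,2]
Step 3: ref 2 → HIT, frames=[4,2]
Step 4: ref 4 → HIT, frames=[4,2]
Step 5: ref 4 → HIT, frames=[4,2]
Step 6: ref 3 → FAULT (evict 2), frames=[4,3]
Step 7: ref 4 → HIT, frames=[4,3]
Step 8: ref 4 → HIT, frames=[4,3]
Step 9: ref 2 → FAULT (evict 3), frames=[4,2]
Step 10: ref 3 → FAULT (evict 4), frames=[3,2]
Step 11: ref 3 → HIT, frames=[3,2]
Total faults: 5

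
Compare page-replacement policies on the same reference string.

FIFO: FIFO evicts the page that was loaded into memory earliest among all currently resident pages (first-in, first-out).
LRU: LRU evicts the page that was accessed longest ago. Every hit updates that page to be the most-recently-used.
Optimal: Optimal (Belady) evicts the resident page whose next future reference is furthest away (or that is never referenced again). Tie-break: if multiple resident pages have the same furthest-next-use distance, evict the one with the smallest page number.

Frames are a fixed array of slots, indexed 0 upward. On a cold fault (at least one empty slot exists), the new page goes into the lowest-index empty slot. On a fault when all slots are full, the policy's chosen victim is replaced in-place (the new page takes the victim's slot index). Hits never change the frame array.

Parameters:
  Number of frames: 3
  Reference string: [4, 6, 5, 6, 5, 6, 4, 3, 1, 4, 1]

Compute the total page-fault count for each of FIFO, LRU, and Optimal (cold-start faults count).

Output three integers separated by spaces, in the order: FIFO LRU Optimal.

Answer: 6 5 5

Derivation:
--- FIFO ---
  step 0: ref 4 -> FAULT, frames=[4,-,-] (faults so far: 1)
  step 1: ref 6 -> FAULT, frames=[4,6,-] (faults so far: 2)
  step 2: ref 5 -> FAULT, frames=[4,6,5] (faults so far: 3)
  step 3: ref 6 -> HIT, frames=[4,6,5] (faults so far: 3)
  step 4: ref 5 -> HIT, frames=[4,6,5] (faults so far: 3)
  step 5: ref 6 -> HIT, frames=[4,6,5] (faults so far: 3)
  step 6: ref 4 -> HIT, frames=[4,6,5] (faults so far: 3)
  step 7: ref 3 -> FAULT, evict 4, frames=[3,6,5] (faults so far: 4)
  step 8: ref 1 -> FAULT, evict 6, frames=[3,1,5] (faults so far: 5)
  step 9: ref 4 -> FAULT, evict 5, frames=[3,1,4] (faults so far: 6)
  step 10: ref 1 -> HIT, frames=[3,1,4] (faults so far: 6)
  FIFO total faults: 6
--- LRU ---
  step 0: ref 4 -> FAULT, frames=[4,-,-] (faults so far: 1)
  step 1: ref 6 -> FAULT, frames=[4,6,-] (faults so far: 2)
  step 2: ref 5 -> FAULT, frames=[4,6,5] (faults so far: 3)
  step 3: ref 6 -> HIT, frames=[4,6,5] (faults so far: 3)
  step 4: ref 5 -> HIT, frames=[4,6,5] (faults so far: 3)
  step 5: ref 6 -> HIT, frames=[4,6,5] (faults so far: 3)
  step 6: ref 4 -> HIT, frames=[4,6,5] (faults so far: 3)
  step 7: ref 3 -> FAULT, evict 5, frames=[4,6,3] (faults so far: 4)
  step 8: ref 1 -> FAULT, evict 6, frames=[4,1,3] (faults so far: 5)
  step 9: ref 4 -> HIT, frames=[4,1,3] (faults so far: 5)
  step 10: ref 1 -> HIT, frames=[4,1,3] (faults so far: 5)
  LRU total faults: 5
--- Optimal ---
  step 0: ref 4 -> FAULT, frames=[4,-,-] (faults so far: 1)
  step 1: ref 6 -> FAULT, frames=[4,6,-] (faults so far: 2)
  step 2: ref 5 -> FAULT, frames=[4,6,5] (faults so far: 3)
  step 3: ref 6 -> HIT, frames=[4,6,5] (faults so far: 3)
  step 4: ref 5 -> HIT, frames=[4,6,5] (faults so far: 3)
  step 5: ref 6 -> HIT, frames=[4,6,5] (faults so far: 3)
  step 6: ref 4 -> HIT, frames=[4,6,5] (faults so far: 3)
  step 7: ref 3 -> FAULT, evict 5, frames=[4,6,3] (faults so far: 4)
  step 8: ref 1 -> FAULT, evict 3, frames=[4,6,1] (faults so far: 5)
  step 9: ref 4 -> HIT, frames=[4,6,1] (faults so far: 5)
  step 10: ref 1 -> HIT, frames=[4,6,1] (faults so far: 5)
  Optimal total faults: 5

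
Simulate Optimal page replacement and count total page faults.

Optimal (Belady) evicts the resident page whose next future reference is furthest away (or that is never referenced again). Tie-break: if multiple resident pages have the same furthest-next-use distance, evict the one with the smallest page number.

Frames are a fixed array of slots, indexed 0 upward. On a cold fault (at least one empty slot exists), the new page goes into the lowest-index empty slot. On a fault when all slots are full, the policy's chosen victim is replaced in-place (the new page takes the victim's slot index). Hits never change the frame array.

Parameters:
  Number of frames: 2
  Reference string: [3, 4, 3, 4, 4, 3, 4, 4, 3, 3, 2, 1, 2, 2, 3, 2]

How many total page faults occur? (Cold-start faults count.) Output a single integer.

Step 0: ref 3 → FAULT, frames=[3,-]
Step 1: ref 4 → FAULT, frames=[3,4]
Step 2: ref 3 → HIT, frames=[3,4]
Step 3: ref 4 → HIT, frames=[3,4]
Step 4: ref 4 → HIT, frames=[3,4]
Step 5: ref 3 → HIT, frames=[3,4]
Step 6: ref 4 → HIT, frames=[3,4]
Step 7: ref 4 → HIT, frames=[3,4]
Step 8: ref 3 → HIT, frames=[3,4]
Step 9: ref 3 → HIT, frames=[3,4]
Step 10: ref 2 → FAULT (evict 4), frames=[3,2]
Step 11: ref 1 → FAULT (evict 3), frames=[1,2]
Step 12: ref 2 → HIT, frames=[1,2]
Step 13: ref 2 → HIT, frames=[1,2]
Step 14: ref 3 → FAULT (evict 1), frames=[3,2]
Step 15: ref 2 → HIT, frames=[3,2]
Total faults: 5

Answer: 5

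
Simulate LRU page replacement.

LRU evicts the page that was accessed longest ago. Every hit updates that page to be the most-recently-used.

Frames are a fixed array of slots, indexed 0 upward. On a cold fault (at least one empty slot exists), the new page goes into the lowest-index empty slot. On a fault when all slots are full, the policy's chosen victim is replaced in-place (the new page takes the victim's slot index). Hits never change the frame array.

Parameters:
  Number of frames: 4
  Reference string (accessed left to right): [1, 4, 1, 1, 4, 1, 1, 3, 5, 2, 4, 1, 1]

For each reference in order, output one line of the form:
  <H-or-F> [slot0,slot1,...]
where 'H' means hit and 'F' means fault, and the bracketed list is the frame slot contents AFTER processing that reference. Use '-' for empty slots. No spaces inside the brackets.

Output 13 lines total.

F [1,-,-,-]
F [1,4,-,-]
H [1,4,-,-]
H [1,4,-,-]
H [1,4,-,-]
H [1,4,-,-]
H [1,4,-,-]
F [1,4,3,-]
F [1,4,3,5]
F [1,2,3,5]
F [4,2,3,5]
F [4,2,1,5]
H [4,2,1,5]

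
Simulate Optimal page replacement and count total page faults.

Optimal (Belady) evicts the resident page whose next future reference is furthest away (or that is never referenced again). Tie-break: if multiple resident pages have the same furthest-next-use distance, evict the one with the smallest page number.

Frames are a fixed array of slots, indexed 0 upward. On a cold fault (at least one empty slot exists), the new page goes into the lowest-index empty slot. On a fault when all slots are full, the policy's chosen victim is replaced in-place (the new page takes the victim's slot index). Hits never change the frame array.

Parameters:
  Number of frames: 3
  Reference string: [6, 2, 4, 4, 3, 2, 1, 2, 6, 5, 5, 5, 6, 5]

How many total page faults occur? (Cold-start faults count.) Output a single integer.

Answer: 6

Derivation:
Step 0: ref 6 → FAULT, frames=[6,-,-]
Step 1: ref 2 → FAULT, frames=[6,2,-]
Step 2: ref 4 → FAULT, frames=[6,2,4]
Step 3: ref 4 → HIT, frames=[6,2,4]
Step 4: ref 3 → FAULT (evict 4), frames=[6,2,3]
Step 5: ref 2 → HIT, frames=[6,2,3]
Step 6: ref 1 → FAULT (evict 3), frames=[6,2,1]
Step 7: ref 2 → HIT, frames=[6,2,1]
Step 8: ref 6 → HIT, frames=[6,2,1]
Step 9: ref 5 → FAULT (evict 1), frames=[6,2,5]
Step 10: ref 5 → HIT, frames=[6,2,5]
Step 11: ref 5 → HIT, frames=[6,2,5]
Step 12: ref 6 → HIT, frames=[6,2,5]
Step 13: ref 5 → HIT, frames=[6,2,5]
Total faults: 6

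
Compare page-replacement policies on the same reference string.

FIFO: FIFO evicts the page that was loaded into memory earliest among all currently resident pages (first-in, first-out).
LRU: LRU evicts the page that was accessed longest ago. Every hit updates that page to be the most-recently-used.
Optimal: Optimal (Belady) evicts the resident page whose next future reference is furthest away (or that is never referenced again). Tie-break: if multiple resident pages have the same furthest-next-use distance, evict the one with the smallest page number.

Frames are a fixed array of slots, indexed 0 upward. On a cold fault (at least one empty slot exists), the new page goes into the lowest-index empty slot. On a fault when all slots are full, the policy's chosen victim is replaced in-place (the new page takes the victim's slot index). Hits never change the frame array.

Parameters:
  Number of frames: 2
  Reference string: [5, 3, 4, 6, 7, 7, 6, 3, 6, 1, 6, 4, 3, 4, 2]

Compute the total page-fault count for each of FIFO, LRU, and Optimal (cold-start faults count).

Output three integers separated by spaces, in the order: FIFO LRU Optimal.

--- FIFO ---
  step 0: ref 5 -> FAULT, frames=[5,-] (faults so far: 1)
  step 1: ref 3 -> FAULT, frames=[5,3] (faults so far: 2)
  step 2: ref 4 -> FAULT, evict 5, frames=[4,3] (faults so far: 3)
  step 3: ref 6 -> FAULT, evict 3, frames=[4,6] (faults so far: 4)
  step 4: ref 7 -> FAULT, evict 4, frames=[7,6] (faults so far: 5)
  step 5: ref 7 -> HIT, frames=[7,6] (faults so far: 5)
  step 6: ref 6 -> HIT, frames=[7,6] (faults so far: 5)
  step 7: ref 3 -> FAULT, evict 6, frames=[7,3] (faults so far: 6)
  step 8: ref 6 -> FAULT, evict 7, frames=[6,3] (faults so far: 7)
  step 9: ref 1 -> FAULT, evict 3, frames=[6,1] (faults so far: 8)
  step 10: ref 6 -> HIT, frames=[6,1] (faults so far: 8)
  step 11: ref 4 -> FAULT, evict 6, frames=[4,1] (faults so far: 9)
  step 12: ref 3 -> FAULT, evict 1, frames=[4,3] (faults so far: 10)
  step 13: ref 4 -> HIT, frames=[4,3] (faults so far: 10)
  step 14: ref 2 -> FAULT, evict 4, frames=[2,3] (faults so far: 11)
  FIFO total faults: 11
--- LRU ---
  step 0: ref 5 -> FAULT, frames=[5,-] (faults so far: 1)
  step 1: ref 3 -> FAULT, frames=[5,3] (faults so far: 2)
  step 2: ref 4 -> FAULT, evict 5, frames=[4,3] (faults so far: 3)
  step 3: ref 6 -> FAULT, evict 3, frames=[4,6] (faults so far: 4)
  step 4: ref 7 -> FAULT, evict 4, frames=[7,6] (faults so far: 5)
  step 5: ref 7 -> HIT, frames=[7,6] (faults so far: 5)
  step 6: ref 6 -> HIT, frames=[7,6] (faults so far: 5)
  step 7: ref 3 -> FAULT, evict 7, frames=[3,6] (faults so far: 6)
  step 8: ref 6 -> HIT, frames=[3,6] (faults so far: 6)
  step 9: ref 1 -> FAULT, evict 3, frames=[1,6] (faults so far: 7)
  step 10: ref 6 -> HIT, frames=[1,6] (faults so far: 7)
  step 11: ref 4 -> FAULT, evict 1, frames=[4,6] (faults so far: 8)
  step 12: ref 3 -> FAULT, evict 6, frames=[4,3] (faults so far: 9)
  step 13: ref 4 -> HIT, frames=[4,3] (faults so far: 9)
  step 14: ref 2 -> FAULT, evict 3, frames=[4,2] (faults so far: 10)
  LRU total faults: 10
--- Optimal ---
  step 0: ref 5 -> FAULT, frames=[5,-] (faults so far: 1)
  step 1: ref 3 -> FAULT, frames=[5,3] (faults so far: 2)
  step 2: ref 4 -> FAULT, evict 5, frames=[4,3] (faults so far: 3)
  step 3: ref 6 -> FAULT, evict 4, frames=[6,3] (faults so far: 4)
  step 4: ref 7 -> FAULT, evict 3, frames=[6,7] (faults so far: 5)
  step 5: ref 7 -> HIT, frames=[6,7] (faults so far: 5)
  step 6: ref 6 -> HIT, frames=[6,7] (faults so far: 5)
  step 7: ref 3 -> FAULT, evict 7, frames=[6,3] (faults so far: 6)
  step 8: ref 6 -> HIT, frames=[6,3] (faults so far: 6)
  step 9: ref 1 -> FAULT, evict 3, frames=[6,1] (faults so far: 7)
  step 10: ref 6 -> HIT, frames=[6,1] (faults so far: 7)
  step 11: ref 4 -> FAULT, evict 1, frames=[6,4] (faults so far: 8)
  step 12: ref 3 -> FAULT, evict 6, frames=[3,4] (faults so far: 9)
  step 13: ref 4 -> HIT, frames=[3,4] (faults so far: 9)
  step 14: ref 2 -> FAULT, evict 3, frames=[2,4] (faults so far: 10)
  Optimal total faults: 10

Answer: 11 10 10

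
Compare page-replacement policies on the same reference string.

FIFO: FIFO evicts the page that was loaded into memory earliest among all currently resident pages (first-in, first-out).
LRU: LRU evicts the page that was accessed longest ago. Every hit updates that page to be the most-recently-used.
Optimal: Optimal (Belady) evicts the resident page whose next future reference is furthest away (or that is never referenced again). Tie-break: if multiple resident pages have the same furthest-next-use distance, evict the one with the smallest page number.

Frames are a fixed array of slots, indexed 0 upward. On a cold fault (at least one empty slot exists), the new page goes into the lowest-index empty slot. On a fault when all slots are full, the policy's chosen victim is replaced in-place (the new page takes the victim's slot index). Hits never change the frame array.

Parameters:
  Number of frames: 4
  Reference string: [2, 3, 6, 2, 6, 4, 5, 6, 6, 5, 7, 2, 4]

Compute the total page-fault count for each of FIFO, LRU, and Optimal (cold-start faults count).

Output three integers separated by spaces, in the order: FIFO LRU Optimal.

--- FIFO ---
  step 0: ref 2 -> FAULT, frames=[2,-,-,-] (faults so far: 1)
  step 1: ref 3 -> FAULT, frames=[2,3,-,-] (faults so far: 2)
  step 2: ref 6 -> FAULT, frames=[2,3,6,-] (faults so far: 3)
  step 3: ref 2 -> HIT, frames=[2,3,6,-] (faults so far: 3)
  step 4: ref 6 -> HIT, frames=[2,3,6,-] (faults so far: 3)
  step 5: ref 4 -> FAULT, frames=[2,3,6,4] (faults so far: 4)
  step 6: ref 5 -> FAULT, evict 2, frames=[5,3,6,4] (faults so far: 5)
  step 7: ref 6 -> HIT, frames=[5,3,6,4] (faults so far: 5)
  step 8: ref 6 -> HIT, frames=[5,3,6,4] (faults so far: 5)
  step 9: ref 5 -> HIT, frames=[5,3,6,4] (faults so far: 5)
  step 10: ref 7 -> FAULT, evict 3, frames=[5,7,6,4] (faults so far: 6)
  step 11: ref 2 -> FAULT, evict 6, frames=[5,7,2,4] (faults so far: 7)
  step 12: ref 4 -> HIT, frames=[5,7,2,4] (faults so far: 7)
  FIFO total faults: 7
--- LRU ---
  step 0: ref 2 -> FAULT, frames=[2,-,-,-] (faults so far: 1)
  step 1: ref 3 -> FAULT, frames=[2,3,-,-] (faults so far: 2)
  step 2: ref 6 -> FAULT, frames=[2,3,6,-] (faults so far: 3)
  step 3: ref 2 -> HIT, frames=[2,3,6,-] (faults so far: 3)
  step 4: ref 6 -> HIT, frames=[2,3,6,-] (faults so far: 3)
  step 5: ref 4 -> FAULT, frames=[2,3,6,4] (faults so far: 4)
  step 6: ref 5 -> FAULT, evict 3, frames=[2,5,6,4] (faults so far: 5)
  step 7: ref 6 -> HIT, frames=[2,5,6,4] (faults so far: 5)
  step 8: ref 6 -> HIT, frames=[2,5,6,4] (faults so far: 5)
  step 9: ref 5 -> HIT, frames=[2,5,6,4] (faults so far: 5)
  step 10: ref 7 -> FAULT, evict 2, frames=[7,5,6,4] (faults so far: 6)
  step 11: ref 2 -> FAULT, evict 4, frames=[7,5,6,2] (faults so far: 7)
  step 12: ref 4 -> FAULT, evict 6, frames=[7,5,4,2] (faults so far: 8)
  LRU total faults: 8
--- Optimal ---
  step 0: ref 2 -> FAULT, frames=[2,-,-,-] (faults so far: 1)
  step 1: ref 3 -> FAULT, frames=[2,3,-,-] (faults so far: 2)
  step 2: ref 6 -> FAULT, frames=[2,3,6,-] (faults so far: 3)
  step 3: ref 2 -> HIT, frames=[2,3,6,-] (faults so far: 3)
  step 4: ref 6 -> HIT, frames=[2,3,6,-] (faults so far: 3)
  step 5: ref 4 -> FAULT, frames=[2,3,6,4] (faults so far: 4)
  step 6: ref 5 -> FAULT, evict 3, frames=[2,5,6,4] (faults so far: 5)
  step 7: ref 6 -> HIT, frames=[2,5,6,4] (faults so far: 5)
  step 8: ref 6 -> HIT, frames=[2,5,6,4] (faults so far: 5)
  step 9: ref 5 -> HIT, frames=[2,5,6,4] (faults so far: 5)
  step 10: ref 7 -> FAULT, evict 5, frames=[2,7,6,4] (faults so far: 6)
  step 11: ref 2 -> HIT, frames=[2,7,6,4] (faults so far: 6)
  step 12: ref 4 -> HIT, frames=[2,7,6,4] (faults so far: 6)
  Optimal total faults: 6

Answer: 7 8 6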